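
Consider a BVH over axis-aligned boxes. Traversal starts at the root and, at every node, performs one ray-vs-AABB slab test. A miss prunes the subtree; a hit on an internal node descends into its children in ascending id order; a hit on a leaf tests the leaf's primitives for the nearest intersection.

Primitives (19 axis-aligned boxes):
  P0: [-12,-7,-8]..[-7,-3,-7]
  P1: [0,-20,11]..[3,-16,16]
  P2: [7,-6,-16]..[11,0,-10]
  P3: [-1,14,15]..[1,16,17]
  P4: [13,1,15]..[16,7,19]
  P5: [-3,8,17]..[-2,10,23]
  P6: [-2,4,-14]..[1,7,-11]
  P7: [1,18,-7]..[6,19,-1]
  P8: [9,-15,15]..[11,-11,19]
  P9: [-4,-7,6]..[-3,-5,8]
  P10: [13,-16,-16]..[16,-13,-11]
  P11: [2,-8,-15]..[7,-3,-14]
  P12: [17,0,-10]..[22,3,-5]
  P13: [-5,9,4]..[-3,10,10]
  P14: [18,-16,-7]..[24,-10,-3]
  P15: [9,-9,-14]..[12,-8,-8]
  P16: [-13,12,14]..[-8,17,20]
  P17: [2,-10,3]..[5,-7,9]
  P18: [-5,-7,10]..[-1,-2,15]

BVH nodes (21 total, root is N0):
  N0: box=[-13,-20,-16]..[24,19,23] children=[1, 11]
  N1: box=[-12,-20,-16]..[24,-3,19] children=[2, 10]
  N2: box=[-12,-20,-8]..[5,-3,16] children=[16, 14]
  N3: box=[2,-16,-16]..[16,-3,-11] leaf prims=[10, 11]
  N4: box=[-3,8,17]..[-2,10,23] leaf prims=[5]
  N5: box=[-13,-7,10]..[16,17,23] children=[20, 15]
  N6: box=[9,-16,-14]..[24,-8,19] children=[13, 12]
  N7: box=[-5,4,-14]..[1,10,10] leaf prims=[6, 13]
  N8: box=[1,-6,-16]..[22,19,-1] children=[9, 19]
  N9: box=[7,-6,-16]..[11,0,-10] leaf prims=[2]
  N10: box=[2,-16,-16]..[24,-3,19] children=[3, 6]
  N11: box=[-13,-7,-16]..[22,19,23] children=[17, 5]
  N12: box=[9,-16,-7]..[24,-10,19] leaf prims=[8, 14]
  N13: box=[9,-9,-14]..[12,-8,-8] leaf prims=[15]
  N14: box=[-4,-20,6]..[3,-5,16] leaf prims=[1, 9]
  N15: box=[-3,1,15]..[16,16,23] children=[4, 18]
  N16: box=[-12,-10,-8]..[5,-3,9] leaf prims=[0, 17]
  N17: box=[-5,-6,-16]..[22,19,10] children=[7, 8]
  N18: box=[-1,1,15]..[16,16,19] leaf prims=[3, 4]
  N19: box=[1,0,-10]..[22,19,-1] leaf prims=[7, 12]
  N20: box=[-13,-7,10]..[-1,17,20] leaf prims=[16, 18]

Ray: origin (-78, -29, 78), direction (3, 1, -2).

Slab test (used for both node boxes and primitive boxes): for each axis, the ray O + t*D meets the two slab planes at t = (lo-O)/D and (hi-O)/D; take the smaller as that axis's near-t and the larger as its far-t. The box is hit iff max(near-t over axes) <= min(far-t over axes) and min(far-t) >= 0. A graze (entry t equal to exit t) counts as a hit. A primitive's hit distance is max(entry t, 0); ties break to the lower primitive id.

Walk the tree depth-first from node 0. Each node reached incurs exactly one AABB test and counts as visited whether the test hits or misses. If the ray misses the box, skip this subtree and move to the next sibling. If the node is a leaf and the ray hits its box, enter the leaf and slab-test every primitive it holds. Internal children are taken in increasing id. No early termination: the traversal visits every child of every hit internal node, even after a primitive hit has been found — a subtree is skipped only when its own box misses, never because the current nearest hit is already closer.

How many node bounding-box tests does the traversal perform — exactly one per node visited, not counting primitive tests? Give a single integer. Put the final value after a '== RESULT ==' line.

Walk:
N0 x:[65/3,34] y:[9,48] z:[55/2,47] -> hit [55/2,34], descend [1, 11]
  N1 x:[22,34] y:[9,26] z:[59/2,47] -> miss, prune
  N11 x:[65/3,100/3] y:[22,48] z:[55/2,47] -> hit [55/2,100/3], descend [5, 17]
    N5 x:[65/3,94/3] y:[22,46] z:[55/2,34] -> hit [55/2,94/3], descend [15, 20]
      N15 x:[25,94/3] y:[30,45] z:[55/2,63/2] -> hit [30,94/3], descend [4, 18]
        N4 x:[25,76/3] y:[37,39] z:[55/2,61/2] -> miss, prune
        N18 x:[77/3,94/3] y:[30,45] z:[59/2,63/2] -> hit [30,94/3] leaf, test {P3(miss), P4@t=91/3}
      N20 x:[65/3,77/3] y:[22,46] z:[29,34] -> miss, prune
    N17 x:[73/3,100/3] y:[23,48] z:[34,47] -> miss, prune

order=[0, 1, 11, 5, 15, 4, 18, 20, 17]  |boxes|=9  |leaves|=1  hit=P4

== RESULT ==
9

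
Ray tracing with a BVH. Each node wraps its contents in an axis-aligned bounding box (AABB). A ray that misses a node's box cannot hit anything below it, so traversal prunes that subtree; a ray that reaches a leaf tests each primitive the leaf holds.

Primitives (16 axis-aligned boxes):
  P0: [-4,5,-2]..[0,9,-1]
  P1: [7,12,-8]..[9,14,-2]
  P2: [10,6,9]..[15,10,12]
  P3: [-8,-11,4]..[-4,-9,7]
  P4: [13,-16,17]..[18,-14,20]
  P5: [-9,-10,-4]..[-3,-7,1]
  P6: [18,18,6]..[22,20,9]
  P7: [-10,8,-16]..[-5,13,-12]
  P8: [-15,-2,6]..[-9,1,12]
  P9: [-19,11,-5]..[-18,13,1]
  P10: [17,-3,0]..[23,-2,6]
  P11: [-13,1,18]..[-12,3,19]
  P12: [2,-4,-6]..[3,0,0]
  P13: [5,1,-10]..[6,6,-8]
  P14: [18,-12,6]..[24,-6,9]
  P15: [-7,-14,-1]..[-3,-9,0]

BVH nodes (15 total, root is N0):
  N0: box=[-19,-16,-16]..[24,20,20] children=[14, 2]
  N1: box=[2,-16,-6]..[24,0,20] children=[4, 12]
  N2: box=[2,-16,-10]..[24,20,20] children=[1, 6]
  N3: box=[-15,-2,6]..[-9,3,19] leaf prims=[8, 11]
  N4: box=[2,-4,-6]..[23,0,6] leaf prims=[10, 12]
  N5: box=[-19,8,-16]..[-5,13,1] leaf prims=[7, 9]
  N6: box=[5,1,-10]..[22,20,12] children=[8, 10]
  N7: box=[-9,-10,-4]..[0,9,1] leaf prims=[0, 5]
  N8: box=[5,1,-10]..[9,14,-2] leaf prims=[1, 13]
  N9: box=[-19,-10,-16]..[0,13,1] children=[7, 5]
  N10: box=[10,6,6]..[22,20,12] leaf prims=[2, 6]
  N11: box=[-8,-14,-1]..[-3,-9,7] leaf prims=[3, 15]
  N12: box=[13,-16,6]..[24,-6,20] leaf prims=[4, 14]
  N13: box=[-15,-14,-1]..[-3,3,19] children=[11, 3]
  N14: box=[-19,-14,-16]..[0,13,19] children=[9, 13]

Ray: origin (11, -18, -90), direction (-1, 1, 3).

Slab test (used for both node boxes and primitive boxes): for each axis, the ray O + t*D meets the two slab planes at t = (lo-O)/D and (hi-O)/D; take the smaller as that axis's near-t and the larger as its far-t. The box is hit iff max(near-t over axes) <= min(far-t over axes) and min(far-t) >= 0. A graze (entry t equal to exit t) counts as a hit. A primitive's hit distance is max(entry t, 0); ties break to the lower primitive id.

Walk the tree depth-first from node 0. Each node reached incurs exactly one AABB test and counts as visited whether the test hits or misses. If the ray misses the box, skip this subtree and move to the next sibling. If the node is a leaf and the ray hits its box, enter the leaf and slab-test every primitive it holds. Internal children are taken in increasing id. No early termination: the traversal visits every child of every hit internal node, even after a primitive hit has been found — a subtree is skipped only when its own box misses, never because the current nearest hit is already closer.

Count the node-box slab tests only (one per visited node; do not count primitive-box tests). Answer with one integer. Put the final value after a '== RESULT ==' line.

Trace the traversal:
N0 x:[-13,30] y:[2,38] z:[74/3,110/3] -> hit [74/3,30], descend [2, 14]
  N2 x:[-13,9] y:[2,38] z:[80/3,110/3] -> miss, prune
  N14 x:[11,30] y:[4,31] z:[74/3,109/3] -> hit [74/3,30], descend [9, 13]
    N9 x:[11,30] y:[8,31] z:[74/3,91/3] -> hit [74/3,30], descend [5, 7]
      N5 x:[16,30] y:[26,31] z:[74/3,91/3] -> hit [26,30] leaf, test {P7(miss), P9@t=29}
      N7 x:[11,20] y:[8,27] z:[86/3,91/3] -> miss, prune
    N13 x:[14,26] y:[4,21] z:[89/3,109/3] -> miss, prune

Summary -> nodes [0, 2, 14, 9, 5, 7, 13]; box-tests=7; leaf-entries=1; first=P9

== RESULT ==
7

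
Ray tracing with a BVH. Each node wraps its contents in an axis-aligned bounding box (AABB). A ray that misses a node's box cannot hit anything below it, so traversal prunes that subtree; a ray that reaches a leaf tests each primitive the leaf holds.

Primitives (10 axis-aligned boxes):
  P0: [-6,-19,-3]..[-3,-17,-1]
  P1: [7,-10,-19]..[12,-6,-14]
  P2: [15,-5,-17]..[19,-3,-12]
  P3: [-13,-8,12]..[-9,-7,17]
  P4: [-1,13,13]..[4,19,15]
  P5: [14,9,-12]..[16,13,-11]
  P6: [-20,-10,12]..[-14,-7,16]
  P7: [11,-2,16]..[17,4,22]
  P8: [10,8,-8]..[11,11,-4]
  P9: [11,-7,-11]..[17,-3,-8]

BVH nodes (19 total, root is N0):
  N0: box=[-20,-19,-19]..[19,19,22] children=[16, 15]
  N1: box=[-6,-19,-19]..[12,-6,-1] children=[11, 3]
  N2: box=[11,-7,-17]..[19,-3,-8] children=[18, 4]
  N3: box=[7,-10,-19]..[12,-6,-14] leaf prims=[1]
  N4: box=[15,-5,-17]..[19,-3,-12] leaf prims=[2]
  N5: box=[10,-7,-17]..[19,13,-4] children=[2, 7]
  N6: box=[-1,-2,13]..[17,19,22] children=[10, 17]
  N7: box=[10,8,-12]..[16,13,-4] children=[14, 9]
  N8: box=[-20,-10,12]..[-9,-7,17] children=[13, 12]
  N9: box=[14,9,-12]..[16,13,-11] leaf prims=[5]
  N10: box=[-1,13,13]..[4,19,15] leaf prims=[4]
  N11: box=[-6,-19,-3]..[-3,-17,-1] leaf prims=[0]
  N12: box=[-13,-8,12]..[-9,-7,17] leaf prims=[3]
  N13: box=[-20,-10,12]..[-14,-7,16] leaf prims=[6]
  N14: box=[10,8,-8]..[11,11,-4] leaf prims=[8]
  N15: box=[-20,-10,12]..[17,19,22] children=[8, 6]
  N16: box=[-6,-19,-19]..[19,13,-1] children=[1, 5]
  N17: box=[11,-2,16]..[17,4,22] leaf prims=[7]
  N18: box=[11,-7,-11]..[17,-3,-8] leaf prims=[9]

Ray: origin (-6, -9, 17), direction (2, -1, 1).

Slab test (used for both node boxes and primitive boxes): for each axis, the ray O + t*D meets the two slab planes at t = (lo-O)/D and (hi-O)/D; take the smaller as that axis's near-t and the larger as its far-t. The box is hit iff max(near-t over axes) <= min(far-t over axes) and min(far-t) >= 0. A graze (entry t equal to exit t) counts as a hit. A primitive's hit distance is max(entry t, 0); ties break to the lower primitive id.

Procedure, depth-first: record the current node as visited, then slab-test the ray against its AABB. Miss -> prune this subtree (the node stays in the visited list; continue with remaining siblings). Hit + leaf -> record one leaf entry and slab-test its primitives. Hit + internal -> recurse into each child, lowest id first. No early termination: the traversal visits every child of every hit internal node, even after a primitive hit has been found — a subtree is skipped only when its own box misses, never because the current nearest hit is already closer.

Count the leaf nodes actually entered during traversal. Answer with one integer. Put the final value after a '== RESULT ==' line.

Traverse from the root:
N0 x:[-7,25/2] y:[-28,10] z:[-36,5] -> hit [-7,5], descend [15, 16]
  N15 x:[-7,23/2] y:[-28,1] z:[-5,5] -> hit [-5,1], descend [6, 8]
    N6 x:[5/2,23/2] y:[-28,-7] z:[-4,5] -> miss, prune
    N8 x:[-7,-3/2] y:[-2,1] z:[-5,0] -> miss, prune
  N16 x:[0,25/2] y:[-22,10] z:[-36,-18] -> miss, prune

Summary -> nodes [0, 15, 6, 8, 16]; box-tests=5; leaf-entries=0; first=miss

== RESULT ==
0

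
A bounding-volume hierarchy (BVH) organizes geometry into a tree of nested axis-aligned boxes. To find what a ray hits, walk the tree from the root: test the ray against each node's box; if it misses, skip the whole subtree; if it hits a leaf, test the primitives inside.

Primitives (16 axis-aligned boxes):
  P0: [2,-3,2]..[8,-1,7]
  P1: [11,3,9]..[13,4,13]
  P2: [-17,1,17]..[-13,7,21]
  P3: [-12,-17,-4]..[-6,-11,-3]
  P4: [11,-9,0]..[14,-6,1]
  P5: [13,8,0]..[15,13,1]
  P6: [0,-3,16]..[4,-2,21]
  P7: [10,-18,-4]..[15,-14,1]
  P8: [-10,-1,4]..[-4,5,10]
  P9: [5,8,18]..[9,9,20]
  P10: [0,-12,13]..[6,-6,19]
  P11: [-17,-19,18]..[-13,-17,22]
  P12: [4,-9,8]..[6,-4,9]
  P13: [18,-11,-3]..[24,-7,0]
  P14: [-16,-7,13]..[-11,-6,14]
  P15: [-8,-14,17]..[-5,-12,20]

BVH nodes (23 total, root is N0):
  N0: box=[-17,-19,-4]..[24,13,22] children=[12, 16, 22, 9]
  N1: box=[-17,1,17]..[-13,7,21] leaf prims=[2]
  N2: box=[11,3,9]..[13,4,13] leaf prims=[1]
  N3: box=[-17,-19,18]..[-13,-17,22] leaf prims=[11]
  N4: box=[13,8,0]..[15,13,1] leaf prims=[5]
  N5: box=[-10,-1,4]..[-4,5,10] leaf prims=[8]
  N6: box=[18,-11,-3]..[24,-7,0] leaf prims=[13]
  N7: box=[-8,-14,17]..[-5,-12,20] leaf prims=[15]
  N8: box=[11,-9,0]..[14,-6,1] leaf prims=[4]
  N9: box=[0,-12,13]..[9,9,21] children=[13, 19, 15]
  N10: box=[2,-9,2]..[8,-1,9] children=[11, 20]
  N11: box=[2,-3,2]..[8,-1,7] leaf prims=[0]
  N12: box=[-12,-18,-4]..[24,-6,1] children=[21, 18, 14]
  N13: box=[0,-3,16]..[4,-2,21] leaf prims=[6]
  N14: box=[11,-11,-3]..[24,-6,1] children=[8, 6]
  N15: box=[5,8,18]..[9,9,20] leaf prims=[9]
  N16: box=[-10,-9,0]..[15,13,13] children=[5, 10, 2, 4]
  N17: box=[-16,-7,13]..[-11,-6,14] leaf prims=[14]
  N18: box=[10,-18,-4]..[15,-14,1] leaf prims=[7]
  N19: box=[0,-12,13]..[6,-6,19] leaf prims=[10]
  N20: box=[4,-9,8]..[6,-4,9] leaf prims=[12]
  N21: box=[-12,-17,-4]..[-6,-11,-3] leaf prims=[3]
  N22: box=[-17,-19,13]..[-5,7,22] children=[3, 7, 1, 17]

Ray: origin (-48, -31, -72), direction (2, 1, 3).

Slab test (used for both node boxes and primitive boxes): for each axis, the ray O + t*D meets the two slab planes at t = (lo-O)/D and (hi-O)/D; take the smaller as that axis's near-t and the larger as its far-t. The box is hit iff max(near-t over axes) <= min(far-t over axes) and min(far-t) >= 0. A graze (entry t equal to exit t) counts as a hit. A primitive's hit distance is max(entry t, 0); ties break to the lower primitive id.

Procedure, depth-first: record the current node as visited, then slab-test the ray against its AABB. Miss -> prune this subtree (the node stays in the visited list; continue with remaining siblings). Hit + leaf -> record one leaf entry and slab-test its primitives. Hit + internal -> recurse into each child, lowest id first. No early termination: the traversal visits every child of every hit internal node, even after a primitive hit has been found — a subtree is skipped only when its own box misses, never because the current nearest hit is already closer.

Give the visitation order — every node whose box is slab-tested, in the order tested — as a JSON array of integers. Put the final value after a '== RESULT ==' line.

Walk:
N0 x:[31/2,36] y:[12,44] z:[68/3,94/3] -> hit [68/3,94/3], descend [9, 12, 16, 22]
  N9 x:[24,57/2] y:[19,40] z:[85/3,31] -> hit [85/3,57/2], descend [13, 15, 19]
    N13 x:[24,26] y:[28,29] z:[88/3,31] -> miss, prune
    N15 x:[53/2,57/2] y:[39,40] z:[30,92/3] -> miss, prune
    N19 x:[24,27] y:[19,25] z:[85/3,91/3] -> miss, prune
  N12 x:[18,36] y:[13,25] z:[68/3,73/3] -> hit [68/3,73/3], descend [14, 18, 21]
    N14 x:[59/2,36] y:[20,25] z:[23,73/3] -> miss, prune
    N18 x:[29,63/2] y:[13,17] z:[68/3,73/3] -> miss, prune
    N21 x:[18,21] y:[14,20] z:[68/3,23] -> miss, prune
  N16 x:[19,63/2] y:[22,44] z:[24,85/3] -> hit [24,85/3], descend [2, 4, 5, 10]
    N2 x:[59/2,61/2] y:[34,35] z:[27,85/3] -> miss, prune
    N4 x:[61/2,63/2] y:[39,44] z:[24,73/3] -> miss, prune
    N5 x:[19,22] y:[30,36] z:[76/3,82/3] -> miss, prune
    N10 x:[25,28] y:[22,30] z:[74/3,27] -> hit [25,27], descend [11, 20]
      N11 x:[25,28] y:[28,30] z:[74/3,79/3] -> miss, prune
      N20 x:[26,27] y:[22,27] z:[80/3,27] -> hit [80/3,27] leaf, test {P12@t=80/3}
  N22 x:[31/2,43/2] y:[12,38] z:[85/3,94/3] -> miss, prune

order=[0, 9, 13, 15, 19, 12, 14, 18, 21, 16, 2, 4, 5, 10, 11, 20, 22]  |boxes|=17  |leaves|=1  hit=P12

== RESULT ==
[0, 9, 13, 15, 19, 12, 14, 18, 21, 16, 2, 4, 5, 10, 11, 20, 22]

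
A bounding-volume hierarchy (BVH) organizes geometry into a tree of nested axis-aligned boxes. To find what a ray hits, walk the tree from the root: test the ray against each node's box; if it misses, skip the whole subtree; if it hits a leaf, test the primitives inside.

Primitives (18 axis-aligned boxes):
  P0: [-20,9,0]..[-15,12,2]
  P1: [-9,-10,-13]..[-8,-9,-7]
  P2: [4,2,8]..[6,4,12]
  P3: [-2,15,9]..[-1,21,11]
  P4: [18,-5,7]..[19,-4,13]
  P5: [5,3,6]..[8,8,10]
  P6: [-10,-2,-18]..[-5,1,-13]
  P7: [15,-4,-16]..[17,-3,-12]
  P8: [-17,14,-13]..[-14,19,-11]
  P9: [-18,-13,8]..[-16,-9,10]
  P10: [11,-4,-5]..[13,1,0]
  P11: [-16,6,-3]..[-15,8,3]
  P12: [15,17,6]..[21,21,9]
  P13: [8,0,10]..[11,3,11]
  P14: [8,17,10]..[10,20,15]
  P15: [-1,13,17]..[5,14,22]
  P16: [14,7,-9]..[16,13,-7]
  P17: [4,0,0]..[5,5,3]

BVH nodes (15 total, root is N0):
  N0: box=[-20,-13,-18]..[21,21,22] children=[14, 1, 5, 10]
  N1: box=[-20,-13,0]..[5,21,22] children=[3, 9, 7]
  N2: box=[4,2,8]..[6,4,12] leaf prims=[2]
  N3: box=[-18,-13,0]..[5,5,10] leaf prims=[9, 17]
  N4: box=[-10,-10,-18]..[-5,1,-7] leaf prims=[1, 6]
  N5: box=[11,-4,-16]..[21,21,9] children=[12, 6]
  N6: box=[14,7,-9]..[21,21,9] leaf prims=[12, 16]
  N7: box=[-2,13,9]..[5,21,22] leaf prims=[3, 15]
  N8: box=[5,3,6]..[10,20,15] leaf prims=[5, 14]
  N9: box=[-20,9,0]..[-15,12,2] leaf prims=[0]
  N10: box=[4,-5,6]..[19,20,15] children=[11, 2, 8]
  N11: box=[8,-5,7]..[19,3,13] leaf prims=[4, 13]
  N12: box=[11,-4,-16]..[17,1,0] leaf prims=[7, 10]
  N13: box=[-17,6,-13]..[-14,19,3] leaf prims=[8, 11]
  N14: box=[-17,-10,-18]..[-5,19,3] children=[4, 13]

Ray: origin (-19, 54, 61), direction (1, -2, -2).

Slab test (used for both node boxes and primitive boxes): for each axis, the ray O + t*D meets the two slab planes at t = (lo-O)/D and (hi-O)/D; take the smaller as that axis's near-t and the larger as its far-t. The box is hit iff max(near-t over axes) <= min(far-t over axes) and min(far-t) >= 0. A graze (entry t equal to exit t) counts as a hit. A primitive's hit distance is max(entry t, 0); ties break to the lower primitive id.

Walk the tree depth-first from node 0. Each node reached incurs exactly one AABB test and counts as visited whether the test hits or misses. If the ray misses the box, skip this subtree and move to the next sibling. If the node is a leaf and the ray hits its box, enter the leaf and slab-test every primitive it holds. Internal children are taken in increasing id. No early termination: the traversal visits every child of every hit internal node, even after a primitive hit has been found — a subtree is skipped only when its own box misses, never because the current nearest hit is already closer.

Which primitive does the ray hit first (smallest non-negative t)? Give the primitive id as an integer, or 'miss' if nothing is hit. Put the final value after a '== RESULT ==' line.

Walk:
N0 x:[-1,40] y:[33/2,67/2] z:[39/2,79/2] -> hit [39/2,67/2], descend [1, 5, 10, 14]
  N1 x:[-1,24] y:[33/2,67/2] z:[39/2,61/2] -> hit [39/2,24], descend [3, 7, 9]
    N3 x:[1,24] y:[49/2,67/2] z:[51/2,61/2] -> miss, prune
    N7 x:[17,24] y:[33/2,41/2] z:[39/2,26] -> hit [39/2,41/2] leaf, test {P3(miss), P15@t=20}
    N9 x:[-1,4] y:[21,45/2] z:[59/2,61/2] -> miss, prune
  N5 x:[30,40] y:[33/2,29] z:[26,77/2] -> miss, prune
  N10 x:[23,38] y:[17,59/2] z:[23,55/2] -> hit [23,55/2], descend [2, 8, 11]
    N2 x:[23,25] y:[25,26] z:[49/2,53/2] -> hit [25,25] leaf, test {P2@t=25}
    N8 x:[24,29] y:[17,51/2] z:[23,55/2] -> hit [24,51/2] leaf, test {P5@t=51/2, P14(miss)}
    N11 x:[27,38] y:[51/2,59/2] z:[24,27] -> hit [27,27] leaf, test {P4(miss), P13(miss)}
  N14 x:[2,14] y:[35/2,32] z:[29,79/2] -> miss, prune

Summary -> nodes [0, 1, 3, 7, 9, 5, 10, 2, 8, 11, 14]; box-tests=11; leaf-entries=4; first=P15

== RESULT ==
15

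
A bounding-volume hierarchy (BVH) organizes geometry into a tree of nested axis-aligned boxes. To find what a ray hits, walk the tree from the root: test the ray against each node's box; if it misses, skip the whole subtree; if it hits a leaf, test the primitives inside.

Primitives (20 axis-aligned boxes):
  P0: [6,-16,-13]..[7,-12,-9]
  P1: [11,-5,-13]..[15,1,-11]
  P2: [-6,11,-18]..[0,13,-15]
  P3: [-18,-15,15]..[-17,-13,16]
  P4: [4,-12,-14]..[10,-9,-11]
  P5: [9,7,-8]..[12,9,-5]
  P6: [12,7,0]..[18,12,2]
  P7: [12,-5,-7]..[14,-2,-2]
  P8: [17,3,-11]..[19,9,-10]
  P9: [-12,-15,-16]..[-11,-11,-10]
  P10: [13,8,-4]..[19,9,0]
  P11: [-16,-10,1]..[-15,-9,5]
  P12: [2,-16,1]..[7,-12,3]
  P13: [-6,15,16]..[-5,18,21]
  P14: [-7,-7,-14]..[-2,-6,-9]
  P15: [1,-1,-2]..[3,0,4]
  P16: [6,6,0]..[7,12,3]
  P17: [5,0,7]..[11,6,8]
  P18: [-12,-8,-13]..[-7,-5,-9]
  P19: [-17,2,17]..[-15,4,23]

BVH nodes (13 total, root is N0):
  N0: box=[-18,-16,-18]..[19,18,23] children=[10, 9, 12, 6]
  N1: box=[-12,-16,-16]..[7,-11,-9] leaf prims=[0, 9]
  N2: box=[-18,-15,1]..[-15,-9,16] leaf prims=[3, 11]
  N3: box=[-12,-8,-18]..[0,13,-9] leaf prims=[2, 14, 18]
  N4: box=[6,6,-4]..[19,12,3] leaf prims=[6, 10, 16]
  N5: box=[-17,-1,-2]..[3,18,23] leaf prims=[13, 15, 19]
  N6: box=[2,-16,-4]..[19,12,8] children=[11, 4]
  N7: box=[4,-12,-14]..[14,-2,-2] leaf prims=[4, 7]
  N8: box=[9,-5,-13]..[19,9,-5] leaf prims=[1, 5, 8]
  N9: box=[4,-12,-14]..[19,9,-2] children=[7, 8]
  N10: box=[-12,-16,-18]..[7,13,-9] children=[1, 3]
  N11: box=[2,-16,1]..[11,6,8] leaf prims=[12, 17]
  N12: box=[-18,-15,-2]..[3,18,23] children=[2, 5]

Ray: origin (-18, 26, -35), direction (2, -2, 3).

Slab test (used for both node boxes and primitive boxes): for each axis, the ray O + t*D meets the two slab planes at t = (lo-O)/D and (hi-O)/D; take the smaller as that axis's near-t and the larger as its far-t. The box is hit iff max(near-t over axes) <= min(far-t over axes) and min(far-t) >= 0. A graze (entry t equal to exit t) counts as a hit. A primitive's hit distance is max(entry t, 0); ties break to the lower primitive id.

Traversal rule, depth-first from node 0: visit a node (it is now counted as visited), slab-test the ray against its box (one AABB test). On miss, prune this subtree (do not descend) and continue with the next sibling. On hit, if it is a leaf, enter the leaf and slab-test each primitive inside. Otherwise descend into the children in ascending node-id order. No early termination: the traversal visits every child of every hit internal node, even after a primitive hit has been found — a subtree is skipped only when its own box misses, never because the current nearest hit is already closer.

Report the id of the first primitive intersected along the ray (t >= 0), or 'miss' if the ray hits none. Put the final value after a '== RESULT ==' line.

Walk:
N0 x:[0,37/2] y:[4,21] z:[17/3,58/3] -> hit [17/3,37/2], descend [6, 9, 10, 12]
  N6 x:[10,37/2] y:[7,21] z:[31/3,43/3] -> hit [31/3,43/3], descend [4, 11]
    N4 x:[12,37/2] y:[7,10] z:[31/3,38/3] -> miss, prune
    N11 x:[10,29/2] y:[10,21] z:[12,43/3] -> hit [12,43/3] leaf, test {P12(miss), P17(miss)}
  N9 x:[11,37/2] y:[17/2,19] z:[7,11] -> hit [11,11], descend [7, 8]
    N7 x:[11,16] y:[14,19] z:[7,11] -> miss, prune
    N8 x:[27/2,37/2] y:[17/2,31/2] z:[22/3,10] -> miss, prune
  N10 x:[3,25/2] y:[13/2,21] z:[17/3,26/3] -> hit [13/2,26/3], descend [1, 3]
    N1 x:[3,25/2] y:[37/2,21] z:[19/3,26/3] -> miss, prune
    N3 x:[3,9] y:[13/2,17] z:[17/3,26/3] -> hit [13/2,26/3] leaf, test {P2@t=13/2, P14(miss), P18(miss)}
  N12 x:[0,21/2] y:[4,41/2] z:[11,58/3] -> miss, prune

11 AABB tests over nodes [0, 6, 4, 11, 9, 7, 8, 10, 1, 3, 12]; 2 leaves entered; closest P2.

== RESULT ==
2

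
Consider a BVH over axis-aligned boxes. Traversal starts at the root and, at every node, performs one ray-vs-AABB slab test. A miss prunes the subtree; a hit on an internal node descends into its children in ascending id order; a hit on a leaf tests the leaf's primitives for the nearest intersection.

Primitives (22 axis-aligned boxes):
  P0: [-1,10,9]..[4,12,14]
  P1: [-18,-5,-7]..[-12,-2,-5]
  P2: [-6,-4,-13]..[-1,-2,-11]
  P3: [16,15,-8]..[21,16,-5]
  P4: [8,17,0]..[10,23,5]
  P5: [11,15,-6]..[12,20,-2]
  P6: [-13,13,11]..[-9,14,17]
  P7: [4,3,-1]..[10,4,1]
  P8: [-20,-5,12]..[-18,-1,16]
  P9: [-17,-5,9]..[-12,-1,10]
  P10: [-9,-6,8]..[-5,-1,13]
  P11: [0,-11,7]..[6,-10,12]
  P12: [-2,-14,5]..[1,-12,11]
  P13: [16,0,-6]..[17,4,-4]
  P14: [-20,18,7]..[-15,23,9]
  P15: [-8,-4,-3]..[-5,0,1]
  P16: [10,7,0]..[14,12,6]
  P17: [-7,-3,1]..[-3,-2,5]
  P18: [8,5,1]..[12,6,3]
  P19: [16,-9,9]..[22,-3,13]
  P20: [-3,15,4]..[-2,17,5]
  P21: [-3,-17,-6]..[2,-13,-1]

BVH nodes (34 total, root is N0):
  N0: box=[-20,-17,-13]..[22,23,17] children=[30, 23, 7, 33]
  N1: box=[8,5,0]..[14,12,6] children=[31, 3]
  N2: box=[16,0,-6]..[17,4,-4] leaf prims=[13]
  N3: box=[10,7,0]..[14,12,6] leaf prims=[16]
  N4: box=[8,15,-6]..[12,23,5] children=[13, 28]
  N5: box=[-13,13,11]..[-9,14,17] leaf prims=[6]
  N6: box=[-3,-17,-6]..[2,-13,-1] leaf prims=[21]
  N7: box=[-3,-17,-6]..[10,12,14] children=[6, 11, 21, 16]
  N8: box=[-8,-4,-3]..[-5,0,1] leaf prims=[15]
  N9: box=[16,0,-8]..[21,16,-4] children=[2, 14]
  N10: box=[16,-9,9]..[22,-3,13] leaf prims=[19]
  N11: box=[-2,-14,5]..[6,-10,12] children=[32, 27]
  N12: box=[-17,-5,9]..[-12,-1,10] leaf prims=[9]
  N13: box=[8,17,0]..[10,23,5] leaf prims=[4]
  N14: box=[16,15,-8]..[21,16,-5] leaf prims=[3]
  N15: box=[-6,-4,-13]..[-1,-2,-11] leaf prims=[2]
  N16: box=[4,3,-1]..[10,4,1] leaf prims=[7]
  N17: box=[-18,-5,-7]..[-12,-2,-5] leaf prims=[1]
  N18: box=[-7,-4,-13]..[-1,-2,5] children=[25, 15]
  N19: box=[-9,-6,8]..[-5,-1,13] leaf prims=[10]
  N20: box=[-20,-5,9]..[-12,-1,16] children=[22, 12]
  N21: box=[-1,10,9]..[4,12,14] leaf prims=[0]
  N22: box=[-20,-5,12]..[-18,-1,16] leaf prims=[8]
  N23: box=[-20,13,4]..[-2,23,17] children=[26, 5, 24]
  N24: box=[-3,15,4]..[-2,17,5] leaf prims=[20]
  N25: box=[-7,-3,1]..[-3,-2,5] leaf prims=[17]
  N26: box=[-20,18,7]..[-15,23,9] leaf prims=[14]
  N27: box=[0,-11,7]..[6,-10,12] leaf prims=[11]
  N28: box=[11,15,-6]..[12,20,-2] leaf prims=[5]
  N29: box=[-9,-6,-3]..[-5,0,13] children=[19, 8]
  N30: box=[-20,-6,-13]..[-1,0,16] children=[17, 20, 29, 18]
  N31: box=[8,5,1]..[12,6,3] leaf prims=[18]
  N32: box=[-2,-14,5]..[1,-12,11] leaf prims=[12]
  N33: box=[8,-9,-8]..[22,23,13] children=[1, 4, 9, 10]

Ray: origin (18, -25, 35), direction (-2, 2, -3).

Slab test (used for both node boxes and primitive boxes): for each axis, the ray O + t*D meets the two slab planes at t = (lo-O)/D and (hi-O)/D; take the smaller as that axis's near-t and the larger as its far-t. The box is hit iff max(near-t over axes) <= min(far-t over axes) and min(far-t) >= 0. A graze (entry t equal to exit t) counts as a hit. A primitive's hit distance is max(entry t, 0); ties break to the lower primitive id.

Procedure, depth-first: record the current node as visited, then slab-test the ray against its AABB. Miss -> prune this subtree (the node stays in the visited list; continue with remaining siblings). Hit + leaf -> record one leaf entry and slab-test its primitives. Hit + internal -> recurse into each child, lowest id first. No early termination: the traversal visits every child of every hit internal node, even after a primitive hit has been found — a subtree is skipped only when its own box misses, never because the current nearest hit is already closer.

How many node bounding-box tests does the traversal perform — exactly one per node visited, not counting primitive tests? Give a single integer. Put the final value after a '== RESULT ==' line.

Trace the traversal:
N0 x:[-2,19] y:[4,24] z:[6,16] -> hit [6,16], descend [7, 23, 30, 33]
  N7 x:[4,21/2] y:[4,37/2] z:[7,41/3] -> hit [7,21/2], descend [6, 11, 16, 21]
    N6 x:[8,21/2] y:[4,6] z:[12,41/3] -> miss, prune
    N11 x:[6,10] y:[11/2,15/2] z:[23/3,10] -> miss, prune
    N16 x:[4,7] y:[14,29/2] z:[34/3,12] -> miss, prune
    N21 x:[7,19/2] y:[35/2,37/2] z:[7,26/3] -> miss, prune
  N23 x:[10,19] y:[19,24] z:[6,31/3] -> miss, prune
  N30 x:[19/2,19] y:[19/2,25/2] z:[19/3,16] -> hit [19/2,25/2], descend [17, 18, 20, 29]
    N17 x:[15,18] y:[10,23/2] z:[40/3,14] -> miss, prune
    N18 x:[19/2,25/2] y:[21/2,23/2] z:[10,16] -> hit [21/2,23/2], descend [15, 25]
      N15 x:[19/2,12] y:[21/2,23/2] z:[46/3,16] -> miss, prune
      N25 x:[21/2,25/2] y:[11,23/2] z:[10,34/3] -> hit [11,34/3] leaf, test {P17@t=11}
    N20 x:[15,19] y:[10,12] z:[19/3,26/3] -> miss, prune
    N29 x:[23/2,27/2] y:[19/2,25/2] z:[22/3,38/3] -> hit [23/2,25/2], descend [8, 19]
      N8 x:[23/2,13] y:[21/2,25/2] z:[34/3,38/3] -> hit [23/2,25/2] leaf, test {P15@t=23/2}
      N19 x:[23/2,27/2] y:[19/2,12] z:[22/3,9] -> miss, prune
  N33 x:[-2,5] y:[8,24] z:[22/3,43/3] -> miss, prune

order=[0, 7, 6, 11, 16, 21, 23, 30, 17, 18, 15, 25, 20, 29, 8, 19, 33]  |boxes|=17  |leaves|=2  hit=P17

== RESULT ==
17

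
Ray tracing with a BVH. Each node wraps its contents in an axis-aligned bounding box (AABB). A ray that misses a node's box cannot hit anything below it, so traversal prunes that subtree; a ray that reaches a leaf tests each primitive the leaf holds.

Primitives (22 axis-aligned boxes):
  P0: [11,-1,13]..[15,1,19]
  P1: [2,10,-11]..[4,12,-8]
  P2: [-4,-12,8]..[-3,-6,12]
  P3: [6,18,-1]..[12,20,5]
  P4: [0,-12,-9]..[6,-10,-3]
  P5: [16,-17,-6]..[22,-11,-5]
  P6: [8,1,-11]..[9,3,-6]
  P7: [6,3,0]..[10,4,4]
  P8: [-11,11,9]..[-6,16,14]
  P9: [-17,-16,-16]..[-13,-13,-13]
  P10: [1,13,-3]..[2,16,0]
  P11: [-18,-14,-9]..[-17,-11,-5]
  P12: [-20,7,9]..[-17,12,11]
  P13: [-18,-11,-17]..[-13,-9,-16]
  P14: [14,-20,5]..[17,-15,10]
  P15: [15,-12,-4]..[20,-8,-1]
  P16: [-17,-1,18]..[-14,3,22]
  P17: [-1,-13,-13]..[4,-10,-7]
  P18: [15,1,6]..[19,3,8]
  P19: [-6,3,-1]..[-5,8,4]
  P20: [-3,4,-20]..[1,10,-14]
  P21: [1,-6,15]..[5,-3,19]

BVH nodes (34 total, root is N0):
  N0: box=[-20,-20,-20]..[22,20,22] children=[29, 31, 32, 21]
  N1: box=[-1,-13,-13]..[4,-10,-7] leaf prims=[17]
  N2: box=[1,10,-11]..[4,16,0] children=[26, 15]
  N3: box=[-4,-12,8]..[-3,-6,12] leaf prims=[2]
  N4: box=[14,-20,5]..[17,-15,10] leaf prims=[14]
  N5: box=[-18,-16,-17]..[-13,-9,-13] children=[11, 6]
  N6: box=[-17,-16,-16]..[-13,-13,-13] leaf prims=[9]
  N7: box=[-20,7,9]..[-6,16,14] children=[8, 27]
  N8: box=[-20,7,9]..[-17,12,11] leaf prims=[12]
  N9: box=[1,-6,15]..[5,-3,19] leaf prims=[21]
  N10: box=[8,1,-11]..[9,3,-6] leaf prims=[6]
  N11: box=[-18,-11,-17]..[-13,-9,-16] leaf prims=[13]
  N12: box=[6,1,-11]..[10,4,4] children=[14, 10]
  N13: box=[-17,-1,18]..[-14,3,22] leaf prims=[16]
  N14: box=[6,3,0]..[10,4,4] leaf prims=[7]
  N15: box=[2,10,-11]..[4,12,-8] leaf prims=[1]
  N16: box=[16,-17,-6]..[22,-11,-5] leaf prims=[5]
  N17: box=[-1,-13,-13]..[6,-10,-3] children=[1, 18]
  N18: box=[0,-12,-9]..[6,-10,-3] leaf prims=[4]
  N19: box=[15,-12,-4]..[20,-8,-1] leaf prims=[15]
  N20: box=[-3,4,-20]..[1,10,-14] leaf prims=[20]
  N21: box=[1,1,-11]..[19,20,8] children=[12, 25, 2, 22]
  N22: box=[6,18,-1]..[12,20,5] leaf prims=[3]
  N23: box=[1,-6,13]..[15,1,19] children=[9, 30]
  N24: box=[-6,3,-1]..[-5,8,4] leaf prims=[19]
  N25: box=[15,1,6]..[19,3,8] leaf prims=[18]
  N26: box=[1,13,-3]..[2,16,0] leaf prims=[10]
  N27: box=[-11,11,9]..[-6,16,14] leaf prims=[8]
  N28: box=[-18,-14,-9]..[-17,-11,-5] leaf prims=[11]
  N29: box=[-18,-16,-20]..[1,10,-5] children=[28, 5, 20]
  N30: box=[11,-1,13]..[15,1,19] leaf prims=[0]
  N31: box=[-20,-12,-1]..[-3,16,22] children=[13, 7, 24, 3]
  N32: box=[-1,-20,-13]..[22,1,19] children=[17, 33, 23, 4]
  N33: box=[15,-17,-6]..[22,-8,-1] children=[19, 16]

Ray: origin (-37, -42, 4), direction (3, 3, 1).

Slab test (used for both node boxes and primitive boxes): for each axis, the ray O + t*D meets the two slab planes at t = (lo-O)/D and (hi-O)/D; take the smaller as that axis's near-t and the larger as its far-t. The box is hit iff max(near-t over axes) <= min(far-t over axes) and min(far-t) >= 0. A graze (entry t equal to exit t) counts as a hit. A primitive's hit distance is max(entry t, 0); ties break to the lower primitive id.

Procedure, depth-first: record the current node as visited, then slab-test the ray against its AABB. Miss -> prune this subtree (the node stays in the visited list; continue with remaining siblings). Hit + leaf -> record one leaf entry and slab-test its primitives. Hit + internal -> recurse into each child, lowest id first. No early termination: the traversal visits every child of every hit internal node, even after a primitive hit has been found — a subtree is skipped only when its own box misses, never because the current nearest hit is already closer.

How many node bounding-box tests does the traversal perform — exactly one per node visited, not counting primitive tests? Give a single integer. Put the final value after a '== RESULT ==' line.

Trace the traversal:
N0 x:[17/3,59/3] y:[22/3,62/3] z:[-24,18] -> hit [22/3,18], descend [21, 29, 31, 32]
  N21 x:[38/3,56/3] y:[43/3,62/3] z:[-15,4] -> miss, prune
  N29 x:[19/3,38/3] y:[26/3,52/3] z:[-24,-9] -> miss, prune
  N31 x:[17/3,34/3] y:[10,58/3] z:[-5,18] -> hit [10,34/3], descend [3, 7, 13, 24]
    N3 x:[11,34/3] y:[10,12] z:[4,8] -> miss, prune
    N7 x:[17/3,31/3] y:[49/3,58/3] z:[5,10] -> miss, prune
    N13 x:[20/3,23/3] y:[41/3,15] z:[14,18] -> miss, prune
    N24 x:[31/3,32/3] y:[15,50/3] z:[-5,0] -> miss, prune
  N32 x:[12,59/3] y:[22/3,43/3] z:[-17,15] -> hit [12,43/3], descend [4, 17, 23, 33]
    N4 x:[17,18] y:[22/3,9] z:[1,6] -> miss, prune
    N17 x:[12,43/3] y:[29/3,32/3] z:[-17,-7] -> miss, prune
    N23 x:[38/3,52/3] y:[12,43/3] z:[9,15] -> hit [38/3,43/3], descend [9, 30]
      N9 x:[38/3,14] y:[12,13] z:[11,15] -> hit [38/3,13] leaf, test {P21@t=38/3}
      N30 x:[16,52/3] y:[41/3,43/3] z:[9,15] -> miss, prune
    N33 x:[52/3,59/3] y:[25/3,34/3] z:[-10,-5] -> miss, prune

15 AABB tests over nodes [0, 21, 29, 31, 3, 7, 13, 24, 32, 4, 17, 23, 9, 30, 33]; 1 leaf entered; closest P21.

== RESULT ==
15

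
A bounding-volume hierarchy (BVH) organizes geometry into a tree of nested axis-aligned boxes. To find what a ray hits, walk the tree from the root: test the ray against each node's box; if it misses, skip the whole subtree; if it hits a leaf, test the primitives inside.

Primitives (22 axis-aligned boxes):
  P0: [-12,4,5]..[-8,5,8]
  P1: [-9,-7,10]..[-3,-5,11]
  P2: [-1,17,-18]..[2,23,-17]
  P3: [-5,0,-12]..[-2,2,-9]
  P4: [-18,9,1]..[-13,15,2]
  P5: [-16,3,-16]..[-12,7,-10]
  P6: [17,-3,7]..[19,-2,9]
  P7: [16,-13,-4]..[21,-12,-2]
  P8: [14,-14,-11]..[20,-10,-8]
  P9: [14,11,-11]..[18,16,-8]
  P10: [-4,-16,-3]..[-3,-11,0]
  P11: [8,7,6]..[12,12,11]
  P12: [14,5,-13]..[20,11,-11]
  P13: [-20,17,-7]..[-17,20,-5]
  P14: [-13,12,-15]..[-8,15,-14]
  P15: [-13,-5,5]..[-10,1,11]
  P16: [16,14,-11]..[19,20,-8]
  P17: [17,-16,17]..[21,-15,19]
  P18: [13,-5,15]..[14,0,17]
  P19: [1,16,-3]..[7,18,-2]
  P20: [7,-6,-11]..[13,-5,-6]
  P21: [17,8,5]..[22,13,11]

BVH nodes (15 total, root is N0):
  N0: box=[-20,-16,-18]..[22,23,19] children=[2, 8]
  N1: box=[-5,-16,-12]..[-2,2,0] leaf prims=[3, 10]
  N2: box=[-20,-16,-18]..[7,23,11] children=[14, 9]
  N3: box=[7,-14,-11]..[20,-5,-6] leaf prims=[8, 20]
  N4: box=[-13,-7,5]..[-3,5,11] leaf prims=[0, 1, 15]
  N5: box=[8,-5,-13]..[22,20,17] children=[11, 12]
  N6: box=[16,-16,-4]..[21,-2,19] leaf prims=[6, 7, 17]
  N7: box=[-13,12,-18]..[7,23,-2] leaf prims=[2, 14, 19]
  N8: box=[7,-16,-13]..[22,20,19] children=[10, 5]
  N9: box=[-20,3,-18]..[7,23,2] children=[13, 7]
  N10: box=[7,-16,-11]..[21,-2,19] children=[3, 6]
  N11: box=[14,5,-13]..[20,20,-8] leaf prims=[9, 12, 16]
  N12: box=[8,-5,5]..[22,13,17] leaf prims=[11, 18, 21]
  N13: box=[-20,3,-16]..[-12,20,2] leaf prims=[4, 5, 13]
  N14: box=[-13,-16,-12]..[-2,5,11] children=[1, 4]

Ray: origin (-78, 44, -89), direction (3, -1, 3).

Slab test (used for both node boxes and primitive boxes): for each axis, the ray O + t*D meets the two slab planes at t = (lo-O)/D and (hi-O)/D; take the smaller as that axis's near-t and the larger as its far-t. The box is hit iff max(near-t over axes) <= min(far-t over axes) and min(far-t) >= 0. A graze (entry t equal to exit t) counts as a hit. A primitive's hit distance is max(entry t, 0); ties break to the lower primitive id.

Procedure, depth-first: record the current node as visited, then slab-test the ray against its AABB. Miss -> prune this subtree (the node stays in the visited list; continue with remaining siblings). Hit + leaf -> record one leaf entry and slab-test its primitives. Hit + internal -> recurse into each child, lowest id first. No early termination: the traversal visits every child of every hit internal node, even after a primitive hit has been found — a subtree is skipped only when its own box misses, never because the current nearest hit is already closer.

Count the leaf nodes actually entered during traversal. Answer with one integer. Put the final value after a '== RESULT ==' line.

Trace the traversal:
N0 x:[58/3,100/3] y:[21,60] z:[71/3,36] -> hit [71/3,100/3], descend [2, 8]
  N2 x:[58/3,85/3] y:[21,60] z:[71/3,100/3] -> hit [71/3,85/3], descend [9, 14]
    N9 x:[58/3,85/3] y:[21,41] z:[71/3,91/3] -> hit [71/3,85/3], descend [7, 13]
      N7 x:[65/3,85/3] y:[21,32] z:[71/3,29] -> hit [71/3,85/3] leaf, test {P2(miss), P14(miss), P19(miss)}
      N13 x:[58/3,22] y:[24,41] z:[73/3,91/3] -> miss, prune
    N14 x:[65/3,76/3] y:[39,60] z:[77/3,100/3] -> miss, prune
  N8 x:[85/3,100/3] y:[24,60] z:[76/3,36] -> hit [85/3,100/3], descend [5, 10]
    N5 x:[86/3,100/3] y:[24,49] z:[76/3,106/3] -> hit [86/3,100/3], descend [11, 12]
      N11 x:[92/3,98/3] y:[24,39] z:[76/3,27] -> miss, prune
      N12 x:[86/3,100/3] y:[31,49] z:[94/3,106/3] -> hit [94/3,100/3] leaf, test {P11(miss), P18(miss), P21@t=95/3}
    N10 x:[85/3,33] y:[46,60] z:[26,36] -> miss, prune

11 AABB tests over nodes [0, 2, 9, 7, 13, 14, 8, 5, 11, 12, 10]; 2 leaves entered; closest P21.

== RESULT ==
2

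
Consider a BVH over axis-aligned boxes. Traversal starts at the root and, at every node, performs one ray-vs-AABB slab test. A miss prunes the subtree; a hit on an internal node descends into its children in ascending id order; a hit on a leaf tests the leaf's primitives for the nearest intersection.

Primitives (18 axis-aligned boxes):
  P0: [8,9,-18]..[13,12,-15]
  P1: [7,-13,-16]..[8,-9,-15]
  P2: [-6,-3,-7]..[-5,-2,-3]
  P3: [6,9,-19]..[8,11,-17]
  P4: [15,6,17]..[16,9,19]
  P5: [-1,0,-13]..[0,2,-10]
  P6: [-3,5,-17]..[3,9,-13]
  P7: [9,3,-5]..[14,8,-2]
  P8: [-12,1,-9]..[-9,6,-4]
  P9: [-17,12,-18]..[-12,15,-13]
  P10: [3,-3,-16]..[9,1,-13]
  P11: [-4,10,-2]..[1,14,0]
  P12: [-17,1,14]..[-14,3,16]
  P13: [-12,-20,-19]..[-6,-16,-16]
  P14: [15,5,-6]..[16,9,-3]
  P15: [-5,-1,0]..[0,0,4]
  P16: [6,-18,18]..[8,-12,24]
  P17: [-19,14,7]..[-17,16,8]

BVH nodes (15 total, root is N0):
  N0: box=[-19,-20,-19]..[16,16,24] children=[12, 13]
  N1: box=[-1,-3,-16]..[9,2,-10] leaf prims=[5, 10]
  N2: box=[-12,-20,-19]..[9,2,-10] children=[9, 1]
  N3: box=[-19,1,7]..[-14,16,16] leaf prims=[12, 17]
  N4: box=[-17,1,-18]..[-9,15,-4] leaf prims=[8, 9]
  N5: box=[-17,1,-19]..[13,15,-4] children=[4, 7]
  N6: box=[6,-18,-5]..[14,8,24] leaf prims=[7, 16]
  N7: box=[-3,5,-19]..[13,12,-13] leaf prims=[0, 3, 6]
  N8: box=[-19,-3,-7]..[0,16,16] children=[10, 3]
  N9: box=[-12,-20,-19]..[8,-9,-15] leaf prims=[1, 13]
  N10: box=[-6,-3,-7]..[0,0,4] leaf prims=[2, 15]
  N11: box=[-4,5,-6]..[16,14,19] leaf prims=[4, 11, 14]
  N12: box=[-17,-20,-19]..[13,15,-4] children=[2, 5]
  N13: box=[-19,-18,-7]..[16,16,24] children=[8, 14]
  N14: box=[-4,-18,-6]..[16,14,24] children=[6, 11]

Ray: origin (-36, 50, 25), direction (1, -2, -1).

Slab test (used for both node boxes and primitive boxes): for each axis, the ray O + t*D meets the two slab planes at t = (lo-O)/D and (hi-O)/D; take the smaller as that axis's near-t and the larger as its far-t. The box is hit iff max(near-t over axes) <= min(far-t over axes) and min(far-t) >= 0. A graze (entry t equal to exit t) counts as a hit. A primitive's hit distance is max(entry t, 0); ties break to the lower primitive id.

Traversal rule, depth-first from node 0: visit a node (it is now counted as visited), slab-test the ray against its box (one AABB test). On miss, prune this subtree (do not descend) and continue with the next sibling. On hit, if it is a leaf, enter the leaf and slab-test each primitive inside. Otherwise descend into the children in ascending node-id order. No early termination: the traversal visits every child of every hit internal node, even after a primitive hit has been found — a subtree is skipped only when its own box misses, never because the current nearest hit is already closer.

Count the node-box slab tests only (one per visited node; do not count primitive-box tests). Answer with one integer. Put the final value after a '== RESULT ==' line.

Trace the traversal:
N0 x:[17,52] y:[17,35] z:[1,44] -> hit [17,35], descend [12, 13]
  N12 x:[19,49] y:[35/2,35] z:[29,44] -> hit [29,35], descend [2, 5]
    N2 x:[24,45] y:[24,35] z:[35,44] -> hit [35,35], descend [1, 9]
      N1 x:[35,45] y:[24,53/2] z:[35,41] -> miss, prune
      N9 x:[24,44] y:[59/2,35] z:[40,44] -> miss, prune
    N5 x:[19,49] y:[35/2,49/2] z:[29,44] -> miss, prune
  N13 x:[17,52] y:[17,34] z:[1,32] -> hit [17,32], descend [8, 14]
    N8 x:[17,36] y:[17,53/2] z:[9,32] -> hit [17,53/2], descend [3, 10]
      N3 x:[17,22] y:[17,49/2] z:[9,18] -> hit [17,18] leaf, test {P12(miss), P17@t=17}
      N10 x:[30,36] y:[25,53/2] z:[21,32] -> miss, prune
    N14 x:[32,52] y:[18,34] z:[1,31] -> miss, prune

order=[0, 12, 2, 1, 9, 5, 13, 8, 3, 10, 14]  |boxes|=11  |leaves|=1  hit=P17

== RESULT ==
11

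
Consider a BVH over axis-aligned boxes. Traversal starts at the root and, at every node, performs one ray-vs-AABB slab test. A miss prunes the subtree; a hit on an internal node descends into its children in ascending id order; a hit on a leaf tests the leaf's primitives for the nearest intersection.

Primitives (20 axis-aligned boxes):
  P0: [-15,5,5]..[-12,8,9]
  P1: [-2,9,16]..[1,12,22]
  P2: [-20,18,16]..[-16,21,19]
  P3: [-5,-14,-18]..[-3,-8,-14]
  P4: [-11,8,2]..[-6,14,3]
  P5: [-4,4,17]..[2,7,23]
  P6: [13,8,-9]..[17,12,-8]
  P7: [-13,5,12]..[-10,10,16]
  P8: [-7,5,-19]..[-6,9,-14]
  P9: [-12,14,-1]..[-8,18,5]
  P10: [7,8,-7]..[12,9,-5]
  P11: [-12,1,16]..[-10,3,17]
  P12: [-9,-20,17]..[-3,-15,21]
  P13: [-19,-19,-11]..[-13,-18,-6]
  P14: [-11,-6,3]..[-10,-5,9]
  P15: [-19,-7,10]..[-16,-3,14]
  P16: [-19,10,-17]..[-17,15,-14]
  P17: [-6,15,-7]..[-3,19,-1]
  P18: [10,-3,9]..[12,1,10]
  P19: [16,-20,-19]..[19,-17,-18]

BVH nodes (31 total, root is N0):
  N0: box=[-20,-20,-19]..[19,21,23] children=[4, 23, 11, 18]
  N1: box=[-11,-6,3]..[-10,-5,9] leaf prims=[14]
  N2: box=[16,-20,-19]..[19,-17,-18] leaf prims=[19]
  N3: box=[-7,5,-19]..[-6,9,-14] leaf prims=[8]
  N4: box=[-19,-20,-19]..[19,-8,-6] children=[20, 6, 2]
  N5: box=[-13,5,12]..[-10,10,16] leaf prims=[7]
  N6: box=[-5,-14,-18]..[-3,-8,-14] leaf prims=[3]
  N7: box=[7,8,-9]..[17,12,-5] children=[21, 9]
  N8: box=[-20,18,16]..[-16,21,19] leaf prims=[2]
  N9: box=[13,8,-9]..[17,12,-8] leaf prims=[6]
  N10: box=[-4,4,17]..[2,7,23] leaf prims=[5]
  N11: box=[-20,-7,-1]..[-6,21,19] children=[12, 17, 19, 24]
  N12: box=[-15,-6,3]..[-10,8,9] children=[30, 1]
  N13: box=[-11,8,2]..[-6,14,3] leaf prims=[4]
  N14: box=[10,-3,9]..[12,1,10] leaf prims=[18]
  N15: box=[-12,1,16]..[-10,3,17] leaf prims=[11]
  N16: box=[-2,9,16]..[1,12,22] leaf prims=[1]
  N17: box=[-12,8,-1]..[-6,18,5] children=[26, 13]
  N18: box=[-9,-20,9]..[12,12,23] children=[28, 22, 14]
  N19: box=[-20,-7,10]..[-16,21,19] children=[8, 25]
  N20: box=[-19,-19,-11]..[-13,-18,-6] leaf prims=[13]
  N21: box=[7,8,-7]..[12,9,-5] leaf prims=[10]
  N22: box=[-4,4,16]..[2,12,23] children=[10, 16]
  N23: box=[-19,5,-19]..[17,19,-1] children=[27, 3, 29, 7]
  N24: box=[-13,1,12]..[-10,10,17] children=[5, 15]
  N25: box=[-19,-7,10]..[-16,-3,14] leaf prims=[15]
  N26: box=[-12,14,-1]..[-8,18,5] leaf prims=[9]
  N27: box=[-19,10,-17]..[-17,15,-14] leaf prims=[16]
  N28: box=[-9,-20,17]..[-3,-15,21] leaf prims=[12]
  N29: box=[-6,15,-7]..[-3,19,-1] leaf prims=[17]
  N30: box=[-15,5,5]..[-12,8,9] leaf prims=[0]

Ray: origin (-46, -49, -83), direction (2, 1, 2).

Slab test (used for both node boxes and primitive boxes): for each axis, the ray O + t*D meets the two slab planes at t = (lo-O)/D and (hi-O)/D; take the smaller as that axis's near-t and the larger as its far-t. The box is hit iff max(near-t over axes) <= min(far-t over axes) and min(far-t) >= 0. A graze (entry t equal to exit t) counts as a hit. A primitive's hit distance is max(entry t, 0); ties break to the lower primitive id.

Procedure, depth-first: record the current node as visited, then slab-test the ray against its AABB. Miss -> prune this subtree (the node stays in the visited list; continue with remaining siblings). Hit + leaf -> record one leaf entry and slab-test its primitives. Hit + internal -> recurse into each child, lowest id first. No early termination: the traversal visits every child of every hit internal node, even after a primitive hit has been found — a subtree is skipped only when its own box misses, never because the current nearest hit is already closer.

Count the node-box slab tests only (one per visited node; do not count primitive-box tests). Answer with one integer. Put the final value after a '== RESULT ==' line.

Walk:
N0 x:[13,65/2] y:[29,70] z:[32,53] -> hit [32,65/2], descend [4, 11, 18, 23]
  N4 x:[27/2,65/2] y:[29,41] z:[32,77/2] -> hit [32,65/2], descend [2, 6, 20]
    N2 x:[31,65/2] y:[29,32] z:[32,65/2] -> hit [32,32] leaf, test {P19@t=32}
    N6 x:[41/2,43/2] y:[35,41] z:[65/2,69/2] -> miss, prune
    N20 x:[27/2,33/2] y:[30,31] z:[36,77/2] -> miss, prune
  N11 x:[13,20] y:[42,70] z:[41,51] -> miss, prune
  N18 x:[37/2,29] y:[29,61] z:[46,53] -> miss, prune
  N23 x:[27/2,63/2] y:[54,68] z:[32,41] -> miss, prune

Visited [0, 4, 2, 6, 20, 11, 18, 23]. Tests: 8 box, 1 leaf. Nearest: P19.

== RESULT ==
8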